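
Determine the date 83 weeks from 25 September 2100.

April 29, 2102

Counting forward 83 weeks = 581 days from September 25, 2100.
September has 30 days, so 30 − 25 = 5 days remain after September 25, 2100; 581 − 5 = 576 left.
October 2100 has 31 days: 576 − 31 = 545 left.
November 2100 has 30 days: 545 − 30 = 515 left.
December 2100 has 31 days: 515 − 31 = 484 left.
January 2101 has 31 days: 484 − 31 = 453 left.
February 2101 has 28 days (2101 is not a leap year): 453 − 28 = 425 left.
March 2101 has 31 days: 425 − 31 = 394 left.
April 2101 has 30 days: 394 − 30 = 364 left.
May 2101 has 31 days: 364 − 31 = 333 left.
June 2101 has 30 days: 333 − 30 = 303 left.
July 2101 has 31 days: 303 − 31 = 272 left.
August 2101 has 31 days: 272 − 31 = 241 left.
September 2101 has 30 days: 241 − 30 = 211 left.
October 2101 has 31 days: 211 − 31 = 180 left.
November 2101 has 30 days: 180 − 30 = 150 left.
December 2101 has 31 days: 150 − 31 = 119 left.
January 2102 has 31 days: 119 − 31 = 88 left.
February 2102 has 28 days (2102 is not a leap year): 88 − 28 = 60 left.
March 2102 has 31 days: 60 − 31 = 29 left.
29 days into April 2102 → April 29, 2102.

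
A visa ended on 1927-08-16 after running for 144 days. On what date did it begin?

March 25, 1927

Counting back 144 days from August 16, 1927.
Going back 16 days from August 16, 1927 reaches the end of the previous month; 144 − 16 = 128 left.
July 1927 has 31 days: 128 − 31 = 97 left.
June 1927 has 30 days: 97 − 30 = 67 left.
May 1927 has 31 days: 67 − 31 = 36 left.
April 1927 has 30 days: 36 − 30 = 6 left.
March 1927 has 31 days; 31 − 6 = 25 → March 25, 1927.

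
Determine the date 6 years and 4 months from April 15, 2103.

Counting forward 6 years and 4 months from April 15, 2103.
+6 years → 2109; month 4 + 4 = 8 → August 2109.
Day 15 is valid in August, giving August 15, 2109.

August 15, 2109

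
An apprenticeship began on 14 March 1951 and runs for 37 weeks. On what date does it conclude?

Advancing 37 weeks = 259 days from March 14, 1951.
March has 31 days, so 31 − 14 = 17 days remain after March 14, 1951; 259 − 17 = 242 left.
April 1951 has 30 days: 242 − 30 = 212 left.
May 1951 has 31 days: 212 − 31 = 181 left.
June 1951 has 30 days: 181 − 30 = 151 left.
July 1951 has 31 days: 151 − 31 = 120 left.
August 1951 has 31 days: 120 − 31 = 89 left.
September 1951 has 30 days: 89 − 30 = 59 left.
October 1951 has 31 days: 59 − 31 = 28 left.
28 days into November 1951 → November 28, 1951.

November 28, 1951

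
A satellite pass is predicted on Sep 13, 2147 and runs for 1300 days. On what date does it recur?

April 5, 2151

Advancing 1300 days from September 13, 2147.
September has 30 days, so 30 − 13 = 17 days remain after September 13, 2147; 1300 − 17 = 1283 left.
October 2147 has 31 days: 1283 − 31 = 1252 left.
November 2147 has 30 days: 1252 − 30 = 1222 left.
December 2147 has 31 days: 1222 − 31 = 1191 left.
January 2148 has 31 days: 1191 − 31 = 1160 left.
February 2148 has 29 days (2148 is a leap year): 1160 − 29 = 1131 left.
March 2148 has 31 days: 1131 − 31 = 1100 left.
April 2148 has 30 days: 1100 − 30 = 1070 left.
May 2148 has 31 days: 1070 − 31 = 1039 left.
June 2148 has 30 days: 1039 − 30 = 1009 left.
July 2148 has 31 days: 1009 − 31 = 978 left.
August 2148 has 31 days: 978 − 31 = 947 left.
September 2148 has 30 days: 947 − 30 = 917 left.
October 2148 has 31 days: 917 − 31 = 886 left.
November 2148 has 30 days: 886 − 30 = 856 left.
December 2148 has 31 days: 856 − 31 = 825 left.
January 2149 has 31 days: 825 − 31 = 794 left.
February 2149 has 28 days (2149 is not a leap year): 794 − 28 = 766 left.
March 2149 has 31 days: 766 − 31 = 735 left.
April 2149 has 30 days: 735 − 30 = 705 left.
May 2149 has 31 days: 705 − 31 = 674 left.
June 2149 has 30 days: 674 − 30 = 644 left.
July 2149 has 31 days: 644 − 31 = 613 left.
August 2149 has 31 days: 613 − 31 = 582 left.
September 2149 has 30 days: 582 − 30 = 552 left.
October 2149 has 31 days: 552 − 31 = 521 left.
November 2149 has 30 days: 521 − 30 = 491 left.
December 2149 has 31 days: 491 − 31 = 460 left.
January 2150 has 31 days: 460 − 31 = 429 left.
February 2150 has 28 days (2150 is not a leap year): 429 − 28 = 401 left.
March 2150 has 31 days: 401 − 31 = 370 left.
April 2150 has 30 days: 370 − 30 = 340 left.
May 2150 has 31 days: 340 − 31 = 309 left.
June 2150 has 30 days: 309 − 30 = 279 left.
July 2150 has 31 days: 279 − 31 = 248 left.
August 2150 has 31 days: 248 − 31 = 217 left.
September 2150 has 30 days: 217 − 30 = 187 left.
October 2150 has 31 days: 187 − 31 = 156 left.
November 2150 has 30 days: 156 − 30 = 126 left.
December 2150 has 31 days: 126 − 31 = 95 left.
January 2151 has 31 days: 95 − 31 = 64 left.
February 2151 has 28 days (2151 is not a leap year): 64 − 28 = 36 left.
March 2151 has 31 days: 36 − 31 = 5 left.
5 days into April 2151 → April 5, 2151.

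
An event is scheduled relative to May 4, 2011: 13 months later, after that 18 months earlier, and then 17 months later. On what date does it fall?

Adding 13 months from May 4, 2011:
month 5 + 13 = 18, which is month 6 of year 2012 → June 2012.
Day 4 is valid in June, giving June 4, 2012.
Subtracting 18 months from June 4, 2012:
month 6 − 18 = -12, which is month 12 of year 2010 → December 2010.
Day 4 is valid in December, giving December 4, 2010.
Advancing 17 months from December 4, 2010:
month 12 + 17 = 29, which is month 5 of year 2012 → May 2012.
Day 4 is valid in May, giving May 4, 2012.

May 4, 2012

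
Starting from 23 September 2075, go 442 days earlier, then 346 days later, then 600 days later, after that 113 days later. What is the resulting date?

Subtracting 442 days from September 23, 2075:
Going back 23 days from September 23, 2075 reaches the end of the previous month; 442 − 23 = 419 left.
August 2075 has 31 days: 419 − 31 = 388 left.
July 2075 has 31 days: 388 − 31 = 357 left.
June 2075 has 30 days: 357 − 30 = 327 left.
May 2075 has 31 days: 327 − 31 = 296 left.
April 2075 has 30 days: 296 − 30 = 266 left.
March 2075 has 31 days: 266 − 31 = 235 left.
February 2075 has 28 days (2075 is not a leap year): 235 − 28 = 207 left.
January 2075 has 31 days: 207 − 31 = 176 left.
December 2074 has 31 days: 176 − 31 = 145 left.
November 2074 has 30 days: 145 − 30 = 115 left.
October 2074 has 31 days: 115 − 31 = 84 left.
September 2074 has 30 days: 84 − 30 = 54 left.
August 2074 has 31 days: 54 − 31 = 23 left.
July 2074 has 31 days; 31 − 23 = 8 → July 8, 2074.
Advancing 346 days from July 8, 2074:
July has 31 days, so 31 − 8 = 23 days remain after July 8, 2074; 346 − 23 = 323 left.
August 2074 has 31 days: 323 − 31 = 292 left.
September 2074 has 30 days: 292 − 30 = 262 left.
October 2074 has 31 days: 262 − 31 = 231 left.
November 2074 has 30 days: 231 − 30 = 201 left.
December 2074 has 31 days: 201 − 31 = 170 left.
January 2075 has 31 days: 170 − 31 = 139 left.
February 2075 has 28 days (2075 is not a leap year): 139 − 28 = 111 left.
March 2075 has 31 days: 111 − 31 = 80 left.
April 2075 has 30 days: 80 − 30 = 50 left.
May 2075 has 31 days: 50 − 31 = 19 left.
19 days into June 2075 → June 19, 2075.
Advancing 600 days from June 19, 2075:
June has 30 days, so 30 − 19 = 11 days remain after June 19, 2075; 600 − 11 = 589 left.
July 2075 has 31 days: 589 − 31 = 558 left.
August 2075 has 31 days: 558 − 31 = 527 left.
September 2075 has 30 days: 527 − 30 = 497 left.
October 2075 has 31 days: 497 − 31 = 466 left.
November 2075 has 30 days: 466 − 30 = 436 left.
December 2075 has 31 days: 436 − 31 = 405 left.
January 2076 has 31 days: 405 − 31 = 374 left.
February 2076 has 29 days (2076 is a leap year): 374 − 29 = 345 left.
March 2076 has 31 days: 345 − 31 = 314 left.
April 2076 has 30 days: 314 − 30 = 284 left.
May 2076 has 31 days: 284 − 31 = 253 left.
June 2076 has 30 days: 253 − 30 = 223 left.
July 2076 has 31 days: 223 − 31 = 192 left.
August 2076 has 31 days: 192 − 31 = 161 left.
September 2076 has 30 days: 161 − 30 = 131 left.
October 2076 has 31 days: 131 − 31 = 100 left.
November 2076 has 30 days: 100 − 30 = 70 left.
December 2076 has 31 days: 70 − 31 = 39 left.
January 2077 has 31 days: 39 − 31 = 8 left.
8 days into February 2077 → February 8, 2077.
Adding 113 days from February 8, 2077:
February has 28 days, so 28 − 8 = 20 days remain after February 8, 2077; 113 − 20 = 93 left.
March 2077 has 31 days: 93 − 31 = 62 left.
April 2077 has 30 days: 62 − 30 = 32 left.
May 2077 has 31 days: 32 − 31 = 1 left.
1 day into June 2077 → June 1, 2077.

June 1, 2077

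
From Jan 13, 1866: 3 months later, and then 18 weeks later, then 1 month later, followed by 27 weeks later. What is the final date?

Counting forward 3 months from January 13, 1866:
month 1 + 3 = 4 → April 1866.
Day 13 is valid in April, giving April 13, 1866.
Advancing 18 weeks (= 126 days) from April 13, 1866:
April has 30 days, so 30 − 13 = 17 days remain after April 13, 1866; 126 − 17 = 109 left.
May 1866 has 31 days: 109 − 31 = 78 left.
June 1866 has 30 days: 78 − 30 = 48 left.
July 1866 has 31 days: 48 − 31 = 17 left.
17 days into August 1866 → August 17, 1866.
Counting forward 1 month from August 17, 1866:
month 8 + 1 = 9 → September 1866.
Day 17 is valid in September, giving September 17, 1866.
Counting forward 27 weeks (= 189 days) from September 17, 1866:
September has 30 days, so 30 − 17 = 13 days remain after September 17, 1866; 189 − 13 = 176 left.
October 1866 has 31 days: 176 − 31 = 145 left.
November 1866 has 30 days: 145 − 30 = 115 left.
December 1866 has 31 days: 115 − 31 = 84 left.
January 1867 has 31 days: 84 − 31 = 53 left.
February 1867 has 28 days (1867 is not a leap year): 53 − 28 = 25 left.
25 days into March 1867 → March 25, 1867.

March 25, 1867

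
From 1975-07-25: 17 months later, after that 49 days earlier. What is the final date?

Advancing 17 months from July 25, 1975:
month 7 + 17 = 24, which is month 12 of year 1976 → December 1976.
Day 25 is valid in December, giving December 25, 1976.
Counting back 49 days from December 25, 1976:
Going back 25 days from December 25, 1976 reaches the end of the previous month; 49 − 25 = 24 left.
November 1976 has 30 days; 30 − 24 = 6 → November 6, 1976.

November 6, 1976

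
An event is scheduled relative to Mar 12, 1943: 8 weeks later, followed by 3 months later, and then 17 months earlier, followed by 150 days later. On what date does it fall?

August 4, 1942

Counting forward 8 weeks (= 56 days) from March 12, 1943:
March has 31 days, so 31 − 12 = 19 days remain after March 12, 1943; 56 − 19 = 37 left.
April 1943 has 30 days: 37 − 30 = 7 left.
7 days into May 1943 → May 7, 1943.
Advancing 3 months from May 7, 1943:
month 5 + 3 = 8 → August 1943.
Day 7 is valid in August, giving August 7, 1943.
Going back 17 months from August 7, 1943:
month 8 − 17 = -9, which is month 3 of year 1942 → March 1942.
Day 7 is valid in March, giving March 7, 1942.
Advancing 150 days from March 7, 1942:
March has 31 days, so 31 − 7 = 24 days remain after March 7, 1942; 150 − 24 = 126 left.
April 1942 has 30 days: 126 − 30 = 96 left.
May 1942 has 31 days: 96 − 31 = 65 left.
June 1942 has 30 days: 65 − 30 = 35 left.
July 1942 has 31 days: 35 − 31 = 4 left.
4 days into August 1942 → August 4, 1942.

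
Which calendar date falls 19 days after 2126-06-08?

June 27, 2126

Advancing 19 days from June 8, 2126.
June has 30 days; 8 + 19 = 27, still in June.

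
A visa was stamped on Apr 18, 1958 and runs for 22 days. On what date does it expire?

Adding 22 days from April 18, 1958.
April has 30 days, so 30 − 18 = 12 days remain after April 18, 1958; 22 − 12 = 10 left.
10 days into May 1958 → May 10, 1958.

May 10, 1958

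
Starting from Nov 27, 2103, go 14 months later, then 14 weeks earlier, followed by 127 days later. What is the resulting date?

February 25, 2105

Advancing 14 months from November 27, 2103:
month 11 + 14 = 25, which is month 1 of year 2105 → January 2105.
Day 27 is valid in January, giving January 27, 2105.
Subtracting 14 weeks (= 98 days) from January 27, 2105:
Going back 27 days from January 27, 2105 reaches the end of the previous month; 98 − 27 = 71 left.
December 2104 has 31 days: 71 − 31 = 40 left.
November 2104 has 30 days: 40 − 30 = 10 left.
October 2104 has 31 days; 31 − 10 = 21 → October 21, 2104.
Counting forward 127 days from October 21, 2104:
October has 31 days, so 31 − 21 = 10 days remain after October 21, 2104; 127 − 10 = 117 left.
November 2104 has 30 days: 117 − 30 = 87 left.
December 2104 has 31 days: 87 − 31 = 56 left.
January 2105 has 31 days: 56 − 31 = 25 left.
25 days into February 2105 → February 25, 2105.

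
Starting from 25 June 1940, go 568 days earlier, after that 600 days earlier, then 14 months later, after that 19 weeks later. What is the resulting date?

Going back 568 days from June 25, 1940:
Going back 25 days from June 25, 1940 reaches the end of the previous month; 568 − 25 = 543 left.
May 1940 has 31 days: 543 − 31 = 512 left.
April 1940 has 30 days: 512 − 30 = 482 left.
March 1940 has 31 days: 482 − 31 = 451 left.
February 1940 has 29 days (1940 is a leap year): 451 − 29 = 422 left.
January 1940 has 31 days: 422 − 31 = 391 left.
December 1939 has 31 days: 391 − 31 = 360 left.
November 1939 has 30 days: 360 − 30 = 330 left.
October 1939 has 31 days: 330 − 31 = 299 left.
September 1939 has 30 days: 299 − 30 = 269 left.
August 1939 has 31 days: 269 − 31 = 238 left.
July 1939 has 31 days: 238 − 31 = 207 left.
June 1939 has 30 days: 207 − 30 = 177 left.
May 1939 has 31 days: 177 − 31 = 146 left.
April 1939 has 30 days: 146 − 30 = 116 left.
March 1939 has 31 days: 116 − 31 = 85 left.
February 1939 has 28 days (1939 is not a leap year): 85 − 28 = 57 left.
January 1939 has 31 days: 57 − 31 = 26 left.
December 1938 has 31 days; 31 − 26 = 5 → December 5, 1938.
Counting back 600 days from December 5, 1938:
Going back 5 days from December 5, 1938 reaches the end of the previous month; 600 − 5 = 595 left.
November 1938 has 30 days: 595 − 30 = 565 left.
October 1938 has 31 days: 565 − 31 = 534 left.
September 1938 has 30 days: 534 − 30 = 504 left.
August 1938 has 31 days: 504 − 31 = 473 left.
July 1938 has 31 days: 473 − 31 = 442 left.
June 1938 has 30 days: 442 − 30 = 412 left.
May 1938 has 31 days: 412 − 31 = 381 left.
April 1938 has 30 days: 381 − 30 = 351 left.
March 1938 has 31 days: 351 − 31 = 320 left.
February 1938 has 28 days (1938 is not a leap year): 320 − 28 = 292 left.
January 1938 has 31 days: 292 − 31 = 261 left.
December 1937 has 31 days: 261 − 31 = 230 left.
November 1937 has 30 days: 230 − 30 = 200 left.
October 1937 has 31 days: 200 − 31 = 169 left.
September 1937 has 30 days: 169 − 30 = 139 left.
August 1937 has 31 days: 139 − 31 = 108 left.
July 1937 has 31 days: 108 − 31 = 77 left.
June 1937 has 30 days: 77 − 30 = 47 left.
May 1937 has 31 days: 47 − 31 = 16 left.
April 1937 has 30 days; 30 − 16 = 14 → April 14, 1937.
Advancing 14 months from April 14, 1937:
month 4 + 14 = 18, which is month 6 of year 1938 → June 1938.
Day 14 is valid in June, giving June 14, 1938.
Advancing 19 weeks (= 133 days) from June 14, 1938:
June has 30 days, so 30 − 14 = 16 days remain after June 14, 1938; 133 − 16 = 117 left.
July 1938 has 31 days: 117 − 31 = 86 left.
August 1938 has 31 days: 86 − 31 = 55 left.
September 1938 has 30 days: 55 − 30 = 25 left.
25 days into October 1938 → October 25, 1938.

October 25, 1938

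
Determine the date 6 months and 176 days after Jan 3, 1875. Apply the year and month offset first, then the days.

Advancing 6 months and 176 days from January 3, 1875: first the month/year part, then the days.
month 1 + 6 = 7 → July 1875.
Day 3 is valid in July, giving July 3, 1875.
Now add 176 days from July 3, 1875.
July has 31 days, so 31 − 3 = 28 days remain after July 3, 1875; 176 − 28 = 148 left.
August 1875 has 31 days: 148 − 31 = 117 left.
September 1875 has 30 days: 117 − 30 = 87 left.
October 1875 has 31 days: 87 − 31 = 56 left.
November 1875 has 30 days: 56 − 30 = 26 left.
26 days into December 1875 → December 26, 1875.

December 26, 1875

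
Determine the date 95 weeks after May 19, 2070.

Advancing 95 weeks = 665 days from May 19, 2070.
May has 31 days, so 31 − 19 = 12 days remain after May 19, 2070; 665 − 12 = 653 left.
June 2070 has 30 days: 653 − 30 = 623 left.
July 2070 has 31 days: 623 − 31 = 592 left.
August 2070 has 31 days: 592 − 31 = 561 left.
September 2070 has 30 days: 561 − 30 = 531 left.
October 2070 has 31 days: 531 − 31 = 500 left.
November 2070 has 30 days: 500 − 30 = 470 left.
December 2070 has 31 days: 470 − 31 = 439 left.
January 2071 has 31 days: 439 − 31 = 408 left.
February 2071 has 28 days (2071 is not a leap year): 408 − 28 = 380 left.
March 2071 has 31 days: 380 − 31 = 349 left.
April 2071 has 30 days: 349 − 30 = 319 left.
May 2071 has 31 days: 319 − 31 = 288 left.
June 2071 has 30 days: 288 − 30 = 258 left.
July 2071 has 31 days: 258 − 31 = 227 left.
August 2071 has 31 days: 227 − 31 = 196 left.
September 2071 has 30 days: 196 − 30 = 166 left.
October 2071 has 31 days: 166 − 31 = 135 left.
November 2071 has 30 days: 135 − 30 = 105 left.
December 2071 has 31 days: 105 − 31 = 74 left.
January 2072 has 31 days: 74 − 31 = 43 left.
February 2072 has 29 days (2072 is a leap year): 43 − 29 = 14 left.
14 days into March 2072 → March 14, 2072.

March 14, 2072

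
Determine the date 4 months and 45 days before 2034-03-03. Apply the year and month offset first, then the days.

Counting back 4 months and 45 days from March 3, 2034: first the month/year part, then the days.
month 3 − 4 = -1, which is month 11 of year 2033 → November 2033.
Day 3 is valid in November, giving November 3, 2033.
Now subtract 45 days from November 3, 2033.
Going back 3 days from November 3, 2033 reaches the end of the previous month; 45 − 3 = 42 left.
October 2033 has 31 days: 42 − 31 = 11 left.
September 2033 has 30 days; 30 − 11 = 19 → September 19, 2033.

September 19, 2033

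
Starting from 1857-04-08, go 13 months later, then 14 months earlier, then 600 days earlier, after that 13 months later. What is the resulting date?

August 17, 1856

Adding 13 months from April 8, 1857:
month 4 + 13 = 17, which is month 5 of year 1858 → May 1858.
Day 8 is valid in May, giving May 8, 1858.
Going back 14 months from May 8, 1858:
month 5 − 14 = -9, which is month 3 of year 1857 → March 1857.
Day 8 is valid in March, giving March 8, 1857.
Subtracting 600 days from March 8, 1857:
Going back 8 days from March 8, 1857 reaches the end of the previous month; 600 − 8 = 592 left.
February 1857 has 28 days (1857 is not a leap year): 592 − 28 = 564 left.
January 1857 has 31 days: 564 − 31 = 533 left.
December 1856 has 31 days: 533 − 31 = 502 left.
November 1856 has 30 days: 502 − 30 = 472 left.
October 1856 has 31 days: 472 − 31 = 441 left.
September 1856 has 30 days: 441 − 30 = 411 left.
August 1856 has 31 days: 411 − 31 = 380 left.
July 1856 has 31 days: 380 − 31 = 349 left.
June 1856 has 30 days: 349 − 30 = 319 left.
May 1856 has 31 days: 319 − 31 = 288 left.
April 1856 has 30 days: 288 − 30 = 258 left.
March 1856 has 31 days: 258 − 31 = 227 left.
February 1856 has 29 days (1856 is a leap year): 227 − 29 = 198 left.
January 1856 has 31 days: 198 − 31 = 167 left.
December 1855 has 31 days: 167 − 31 = 136 left.
November 1855 has 30 days: 136 − 30 = 106 left.
October 1855 has 31 days: 106 − 31 = 75 left.
September 1855 has 30 days: 75 − 30 = 45 left.
August 1855 has 31 days: 45 − 31 = 14 left.
July 1855 has 31 days; 31 − 14 = 17 → July 17, 1855.
Adding 13 months from July 17, 1855:
month 7 + 13 = 20, which is month 8 of year 1856 → August 1856.
Day 17 is valid in August, giving August 17, 1856.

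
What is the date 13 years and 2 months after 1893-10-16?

Advancing 13 years and 2 months from October 16, 1893.
+13 years → 1906; month 10 + 2 = 12 → December 1906.
Day 16 is valid in December, giving December 16, 1906.

December 16, 1906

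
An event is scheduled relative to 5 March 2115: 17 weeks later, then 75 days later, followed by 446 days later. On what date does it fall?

Advancing 17 weeks (= 119 days) from March 5, 2115:
March has 31 days, so 31 − 5 = 26 days remain after March 5, 2115; 119 − 26 = 93 left.
April 2115 has 30 days: 93 − 30 = 63 left.
May 2115 has 31 days: 63 − 31 = 32 left.
June 2115 has 30 days: 32 − 30 = 2 left.
2 days into July 2115 → July 2, 2115.
Advancing 75 days from July 2, 2115:
July has 31 days, so 31 − 2 = 29 days remain after July 2, 2115; 75 − 29 = 46 left.
August 2115 has 31 days: 46 − 31 = 15 left.
15 days into September 2115 → September 15, 2115.
Adding 446 days from September 15, 2115:
September has 30 days, so 30 − 15 = 15 days remain after September 15, 2115; 446 − 15 = 431 left.
October 2115 has 31 days: 431 − 31 = 400 left.
November 2115 has 30 days: 400 − 30 = 370 left.
December 2115 has 31 days: 370 − 31 = 339 left.
January 2116 has 31 days: 339 − 31 = 308 left.
February 2116 has 29 days (2116 is a leap year): 308 − 29 = 279 left.
March 2116 has 31 days: 279 − 31 = 248 left.
April 2116 has 30 days: 248 − 30 = 218 left.
May 2116 has 31 days: 218 − 31 = 187 left.
June 2116 has 30 days: 187 − 30 = 157 left.
July 2116 has 31 days: 157 − 31 = 126 left.
August 2116 has 31 days: 126 − 31 = 95 left.
September 2116 has 30 days: 95 − 30 = 65 left.
October 2116 has 31 days: 65 − 31 = 34 left.
November 2116 has 30 days: 34 − 30 = 4 left.
4 days into December 2116 → December 4, 2116.

December 4, 2116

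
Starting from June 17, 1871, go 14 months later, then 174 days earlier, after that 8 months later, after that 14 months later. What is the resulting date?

December 25, 1873

Counting forward 14 months from June 17, 1871:
month 6 + 14 = 20, which is month 8 of year 1872 → August 1872.
Day 17 is valid in August, giving August 17, 1872.
Going back 174 days from August 17, 1872:
Going back 17 days from August 17, 1872 reaches the end of the previous month; 174 − 17 = 157 left.
July 1872 has 31 days: 157 − 31 = 126 left.
June 1872 has 30 days: 126 − 30 = 96 left.
May 1872 has 31 days: 96 − 31 = 65 left.
April 1872 has 30 days: 65 − 30 = 35 left.
March 1872 has 31 days: 35 − 31 = 4 left.
February 1872 has 29 days; 29 − 4 = 25 → February 25, 1872.
Advancing 8 months from February 25, 1872:
month 2 + 8 = 10 → October 1872.
Day 25 is valid in October, giving October 25, 1872.
Advancing 14 months from October 25, 1872:
month 10 + 14 = 24, which is month 12 of year 1873 → December 1873.
Day 25 is valid in December, giving December 25, 1873.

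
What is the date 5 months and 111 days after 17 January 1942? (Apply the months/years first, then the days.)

Adding 5 months and 111 days from January 17, 1942: first the month/year part, then the days.
month 1 + 5 = 6 → June 1942.
Day 17 is valid in June, giving June 17, 1942.
Now add 111 days from June 17, 1942.
June has 30 days, so 30 − 17 = 13 days remain after June 17, 1942; 111 − 13 = 98 left.
July 1942 has 31 days: 98 − 31 = 67 left.
August 1942 has 31 days: 67 − 31 = 36 left.
September 1942 has 30 days: 36 − 30 = 6 left.
6 days into October 1942 → October 6, 1942.

October 6, 1942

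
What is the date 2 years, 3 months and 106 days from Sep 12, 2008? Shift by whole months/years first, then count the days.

Counting forward 2 years, 3 months and 106 days from September 12, 2008: first the month/year part, then the days.
+2 years → 2010; month 9 + 3 = 12 → December 2010.
Day 12 is valid in December, giving December 12, 2010.
Now add 106 days from December 12, 2010.
December has 31 days, so 31 − 12 = 19 days remain after December 12, 2010; 106 − 19 = 87 left.
January 2011 has 31 days: 87 − 31 = 56 left.
February 2011 has 28 days (2011 is not a leap year): 56 − 28 = 28 left.
28 days into March 2011 → March 28, 2011.

March 28, 2011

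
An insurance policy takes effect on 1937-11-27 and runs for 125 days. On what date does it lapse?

April 1, 1938

Adding 125 days from November 27, 1937.
November has 30 days, so 30 − 27 = 3 days remain after November 27, 1937; 125 − 3 = 122 left.
December 1937 has 31 days: 122 − 31 = 91 left.
January 1938 has 31 days: 91 − 31 = 60 left.
February 1938 has 28 days (1938 is not a leap year): 60 − 28 = 32 left.
March 1938 has 31 days: 32 − 31 = 1 left.
1 day into April 1938 → April 1, 1938.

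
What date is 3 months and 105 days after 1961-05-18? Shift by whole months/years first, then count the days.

Advancing 3 months and 105 days from May 18, 1961: first the month/year part, then the days.
month 5 + 3 = 8 → August 1961.
Day 18 is valid in August, giving August 18, 1961.
Now add 105 days from August 18, 1961.
August has 31 days, so 31 − 18 = 13 days remain after August 18, 1961; 105 − 13 = 92 left.
September 1961 has 30 days: 92 − 30 = 62 left.
October 1961 has 31 days: 62 − 31 = 31 left.
November 1961 has 30 days: 31 − 30 = 1 left.
1 day into December 1961 → December 1, 1961.

December 1, 1961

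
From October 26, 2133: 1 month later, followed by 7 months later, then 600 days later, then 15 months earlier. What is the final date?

November 16, 2134

Counting forward 1 month from October 26, 2133:
month 10 + 1 = 11 → November 2133.
Day 26 is valid in November, giving November 26, 2133.
Counting forward 7 months from November 26, 2133:
month 11 + 7 = 18, which is month 6 of year 2134 → June 2134.
Day 26 is valid in June, giving June 26, 2134.
Advancing 600 days from June 26, 2134:
June has 30 days, so 30 − 26 = 4 days remain after June 26, 2134; 600 − 4 = 596 left.
July 2134 has 31 days: 596 − 31 = 565 left.
August 2134 has 31 days: 565 − 31 = 534 left.
September 2134 has 30 days: 534 − 30 = 504 left.
October 2134 has 31 days: 504 − 31 = 473 left.
November 2134 has 30 days: 473 − 30 = 443 left.
December 2134 has 31 days: 443 − 31 = 412 left.
January 2135 has 31 days: 412 − 31 = 381 left.
February 2135 has 28 days (2135 is not a leap year): 381 − 28 = 353 left.
March 2135 has 31 days: 353 − 31 = 322 left.
April 2135 has 30 days: 322 − 30 = 292 left.
May 2135 has 31 days: 292 − 31 = 261 left.
June 2135 has 30 days: 261 − 30 = 231 left.
July 2135 has 31 days: 231 − 31 = 200 left.
August 2135 has 31 days: 200 − 31 = 169 left.
September 2135 has 30 days: 169 − 30 = 139 left.
October 2135 has 31 days: 139 − 31 = 108 left.
November 2135 has 30 days: 108 − 30 = 78 left.
December 2135 has 31 days: 78 − 31 = 47 left.
January 2136 has 31 days: 47 − 31 = 16 left.
16 days into February 2136 → February 16, 2136.
Counting back 15 months from February 16, 2136:
month 2 − 15 = -13, which is month 11 of year 2134 → November 2134.
Day 16 is valid in November, giving November 16, 2134.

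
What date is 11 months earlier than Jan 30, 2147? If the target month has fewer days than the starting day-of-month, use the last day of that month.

February 28, 2146

Going back 11 months from January 30, 2147.
month 1 − 11 = -10, which is month 2 of year 2146 → February 2146.
February 2146 has only 28 days (2146 is not a leap year — relevant if February), and the start was day 30, so the date clamps to February 28, 2146.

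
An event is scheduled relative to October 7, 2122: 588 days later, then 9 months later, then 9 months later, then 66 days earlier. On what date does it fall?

Counting forward 588 days from October 7, 2122:
October has 31 days, so 31 − 7 = 24 days remain after October 7, 2122; 588 − 24 = 564 left.
November 2122 has 30 days: 564 − 30 = 534 left.
December 2122 has 31 days: 534 − 31 = 503 left.
January 2123 has 31 days: 503 − 31 = 472 left.
February 2123 has 28 days (2123 is not a leap year): 472 − 28 = 444 left.
March 2123 has 31 days: 444 − 31 = 413 left.
April 2123 has 30 days: 413 − 30 = 383 left.
May 2123 has 31 days: 383 − 31 = 352 left.
June 2123 has 30 days: 352 − 30 = 322 left.
July 2123 has 31 days: 322 − 31 = 291 left.
August 2123 has 31 days: 291 − 31 = 260 left.
September 2123 has 30 days: 260 − 30 = 230 left.
October 2123 has 31 days: 230 − 31 = 199 left.
November 2123 has 30 days: 199 − 30 = 169 left.
December 2123 has 31 days: 169 − 31 = 138 left.
January 2124 has 31 days: 138 − 31 = 107 left.
February 2124 has 29 days (2124 is a leap year): 107 − 29 = 78 left.
March 2124 has 31 days: 78 − 31 = 47 left.
April 2124 has 30 days: 47 − 30 = 17 left.
17 days into May 2124 → May 17, 2124.
Advancing 9 months from May 17, 2124:
month 5 + 9 = 14, which is month 2 of year 2125 → February 2125.
Day 17 is valid in February, giving February 17, 2125.
Advancing 9 months from February 17, 2125:
month 2 + 9 = 11 → November 2125.
Day 17 is valid in November, giving November 17, 2125.
Subtracting 66 days from November 17, 2125:
Going back 17 days from November 17, 2125 reaches the end of the previous month; 66 − 17 = 49 left.
October 2125 has 31 days: 49 − 31 = 18 left.
September 2125 has 30 days; 30 − 18 = 12 → September 12, 2125.

September 12, 2125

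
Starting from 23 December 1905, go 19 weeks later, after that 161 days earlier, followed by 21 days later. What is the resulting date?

December 16, 1905

Advancing 19 weeks (= 133 days) from December 23, 1905:
December has 31 days, so 31 − 23 = 8 days remain after December 23, 1905; 133 − 8 = 125 left.
January 1906 has 31 days: 125 − 31 = 94 left.
February 1906 has 28 days (1906 is not a leap year): 94 − 28 = 66 left.
March 1906 has 31 days: 66 − 31 = 35 left.
April 1906 has 30 days: 35 − 30 = 5 left.
5 days into May 1906 → May 5, 1906.
Counting back 161 days from May 5, 1906:
Going back 5 days from May 5, 1906 reaches the end of the previous month; 161 − 5 = 156 left.
April 1906 has 30 days: 156 − 30 = 126 left.
March 1906 has 31 days: 126 − 31 = 95 left.
February 1906 has 28 days (1906 is not a leap year): 95 − 28 = 67 left.
January 1906 has 31 days: 67 − 31 = 36 left.
December 1905 has 31 days: 36 − 31 = 5 left.
November 1905 has 30 days; 30 − 5 = 25 → November 25, 1905.
Counting forward 21 days from November 25, 1905:
November has 30 days, so 30 − 25 = 5 days remain after November 25, 1905; 21 − 5 = 16 left.
16 days into December 1905 → December 16, 1905.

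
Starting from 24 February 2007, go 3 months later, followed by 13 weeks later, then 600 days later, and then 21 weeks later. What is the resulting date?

September 8, 2009

Adding 3 months from February 24, 2007:
month 2 + 3 = 5 → May 2007.
Day 24 is valid in May, giving May 24, 2007.
Counting forward 13 weeks (= 91 days) from May 24, 2007:
May has 31 days, so 31 − 24 = 7 days remain after May 24, 2007; 91 − 7 = 84 left.
June 2007 has 30 days: 84 − 30 = 54 left.
July 2007 has 31 days: 54 − 31 = 23 left.
23 days into August 2007 → August 23, 2007.
Advancing 600 days from August 23, 2007:
August has 31 days, so 31 − 23 = 8 days remain after August 23, 2007; 600 − 8 = 592 left.
September 2007 has 30 days: 592 − 30 = 562 left.
October 2007 has 31 days: 562 − 31 = 531 left.
November 2007 has 30 days: 531 − 30 = 501 left.
December 2007 has 31 days: 501 − 31 = 470 left.
January 2008 has 31 days: 470 − 31 = 439 left.
February 2008 has 29 days (2008 is a leap year): 439 − 29 = 410 left.
March 2008 has 31 days: 410 − 31 = 379 left.
April 2008 has 30 days: 379 − 30 = 349 left.
May 2008 has 31 days: 349 − 31 = 318 left.
June 2008 has 30 days: 318 − 30 = 288 left.
July 2008 has 31 days: 288 − 31 = 257 left.
August 2008 has 31 days: 257 − 31 = 226 left.
September 2008 has 30 days: 226 − 30 = 196 left.
October 2008 has 31 days: 196 − 31 = 165 left.
November 2008 has 30 days: 165 − 30 = 135 left.
December 2008 has 31 days: 135 − 31 = 104 left.
January 2009 has 31 days: 104 − 31 = 73 left.
February 2009 has 28 days (2009 is not a leap year): 73 − 28 = 45 left.
March 2009 has 31 days: 45 − 31 = 14 left.
14 days into April 2009 → April 14, 2009.
Adding 21 weeks (= 147 days) from April 14, 2009:
April has 30 days, so 30 − 14 = 16 days remain after April 14, 2009; 147 − 16 = 131 left.
May 2009 has 31 days: 131 − 31 = 100 left.
June 2009 has 30 days: 100 − 30 = 70 left.
July 2009 has 31 days: 70 − 31 = 39 left.
August 2009 has 31 days: 39 − 31 = 8 left.
8 days into September 2009 → September 8, 2009.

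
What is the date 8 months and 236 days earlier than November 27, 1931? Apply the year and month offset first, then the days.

August 3, 1930

Going back 8 months and 236 days from November 27, 1931: first the month/year part, then the days.
month 11 − 8 = 3 → March 1931.
Day 27 is valid in March, giving March 27, 1931.
Now subtract 236 days from March 27, 1931.
Going back 27 days from March 27, 1931 reaches the end of the previous month; 236 − 27 = 209 left.
February 1931 has 28 days (1931 is not a leap year): 209 − 28 = 181 left.
January 1931 has 31 days: 181 − 31 = 150 left.
December 1930 has 31 days: 150 − 31 = 119 left.
November 1930 has 30 days: 119 − 30 = 89 left.
October 1930 has 31 days: 89 − 31 = 58 left.
September 1930 has 30 days: 58 − 30 = 28 left.
August 1930 has 31 days; 31 − 28 = 3 → August 3, 1930.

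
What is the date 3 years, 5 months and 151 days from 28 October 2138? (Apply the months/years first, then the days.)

August 26, 2142

Counting forward 3 years, 5 months and 151 days from October 28, 2138: first the month/year part, then the days.
+3 years → 2141; month 10 + 5 = 15, which is month 3 of year 2142 → March 2142.
Day 28 is valid in March, giving March 28, 2142.
Now add 151 days from March 28, 2142.
March has 31 days, so 31 − 28 = 3 days remain after March 28, 2142; 151 − 3 = 148 left.
April 2142 has 30 days: 148 − 30 = 118 left.
May 2142 has 31 days: 118 − 31 = 87 left.
June 2142 has 30 days: 87 − 30 = 57 left.
July 2142 has 31 days: 57 − 31 = 26 left.
26 days into August 2142 → August 26, 2142.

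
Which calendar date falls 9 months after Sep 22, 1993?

Advancing 9 months from September 22, 1993.
month 9 + 9 = 18, which is month 6 of year 1994 → June 1994.
Day 22 is valid in June, giving June 22, 1994.

June 22, 1994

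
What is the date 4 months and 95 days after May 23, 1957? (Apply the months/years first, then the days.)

Advancing 4 months and 95 days from May 23, 1957: first the month/year part, then the days.
month 5 + 4 = 9 → September 1957.
Day 23 is valid in September, giving September 23, 1957.
Now add 95 days from September 23, 1957.
September has 30 days, so 30 − 23 = 7 days remain after September 23, 1957; 95 − 7 = 88 left.
October 1957 has 31 days: 88 − 31 = 57 left.
November 1957 has 30 days: 57 − 30 = 27 left.
27 days into December 1957 → December 27, 1957.

December 27, 1957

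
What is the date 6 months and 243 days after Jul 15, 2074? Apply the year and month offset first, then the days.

September 15, 2075

Adding 6 months and 243 days from July 15, 2074: first the month/year part, then the days.
month 7 + 6 = 13, which is month 1 of year 2075 → January 2075.
Day 15 is valid in January, giving January 15, 2075.
Now add 243 days from January 15, 2075.
January has 31 days, so 31 − 15 = 16 days remain after January 15, 2075; 243 − 16 = 227 left.
February 2075 has 28 days (2075 is not a leap year): 227 − 28 = 199 left.
March 2075 has 31 days: 199 − 31 = 168 left.
April 2075 has 30 days: 168 − 30 = 138 left.
May 2075 has 31 days: 138 − 31 = 107 left.
June 2075 has 30 days: 107 − 30 = 77 left.
July 2075 has 31 days: 77 − 31 = 46 left.
August 2075 has 31 days: 46 − 31 = 15 left.
15 days into September 2075 → September 15, 2075.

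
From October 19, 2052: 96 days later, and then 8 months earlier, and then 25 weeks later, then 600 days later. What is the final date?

Adding 96 days from October 19, 2052:
October has 31 days, so 31 − 19 = 12 days remain after October 19, 2052; 96 − 12 = 84 left.
November 2052 has 30 days: 84 − 30 = 54 left.
December 2052 has 31 days: 54 − 31 = 23 left.
23 days into January 2053 → January 23, 2053.
Going back 8 months from January 23, 2053:
month 1 − 8 = -7, which is month 5 of year 2052 → May 2052.
Day 23 is valid in May, giving May 23, 2052.
Advancing 25 weeks (= 175 days) from May 23, 2052:
May has 31 days, so 31 − 23 = 8 days remain after May 23, 2052; 175 − 8 = 167 left.
June 2052 has 30 days: 167 − 30 = 137 left.
July 2052 has 31 days: 137 − 31 = 106 left.
August 2052 has 31 days: 106 − 31 = 75 left.
September 2052 has 30 days: 75 − 30 = 45 left.
October 2052 has 31 days: 45 − 31 = 14 left.
14 days into November 2052 → November 14, 2052.
Counting forward 600 days from November 14, 2052:
November has 30 days, so 30 − 14 = 16 days remain after November 14, 2052; 600 − 16 = 584 left.
December 2052 has 31 days: 584 − 31 = 553 left.
January 2053 has 31 days: 553 − 31 = 522 left.
February 2053 has 28 days (2053 is not a leap year): 522 − 28 = 494 left.
March 2053 has 31 days: 494 − 31 = 463 left.
April 2053 has 30 days: 463 − 30 = 433 left.
May 2053 has 31 days: 433 − 31 = 402 left.
June 2053 has 30 days: 402 − 30 = 372 left.
July 2053 has 31 days: 372 − 31 = 341 left.
August 2053 has 31 days: 341 − 31 = 310 left.
September 2053 has 30 days: 310 − 30 = 280 left.
October 2053 has 31 days: 280 − 31 = 249 left.
November 2053 has 30 days: 249 − 30 = 219 left.
December 2053 has 31 days: 219 − 31 = 188 left.
January 2054 has 31 days: 188 − 31 = 157 left.
February 2054 has 28 days (2054 is not a leap year): 157 − 28 = 129 left.
March 2054 has 31 days: 129 − 31 = 98 left.
April 2054 has 30 days: 98 − 30 = 68 left.
May 2054 has 31 days: 68 − 31 = 37 left.
June 2054 has 30 days: 37 − 30 = 7 left.
7 days into July 2054 → July 7, 2054.

July 7, 2054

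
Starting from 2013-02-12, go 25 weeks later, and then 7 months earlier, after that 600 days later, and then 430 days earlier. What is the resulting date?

June 25, 2013

Adding 25 weeks (= 175 days) from February 12, 2013:
February has 28 days, so 28 − 12 = 16 days remain after February 12, 2013; 175 − 16 = 159 left.
March 2013 has 31 days: 159 − 31 = 128 left.
April 2013 has 30 days: 128 − 30 = 98 left.
May 2013 has 31 days: 98 − 31 = 67 left.
June 2013 has 30 days: 67 − 30 = 37 left.
July 2013 has 31 days: 37 − 31 = 6 left.
6 days into August 2013 → August 6, 2013.
Going back 7 months from August 6, 2013:
month 8 − 7 = 1 → January 2013.
Day 6 is valid in January, giving January 6, 2013.
Counting forward 600 days from January 6, 2013:
January has 31 days, so 31 − 6 = 25 days remain after January 6, 2013; 600 − 25 = 575 left.
February 2013 has 28 days (2013 is not a leap year): 575 − 28 = 547 left.
March 2013 has 31 days: 547 − 31 = 516 left.
April 2013 has 30 days: 516 − 30 = 486 left.
May 2013 has 31 days: 486 − 31 = 455 left.
June 2013 has 30 days: 455 − 30 = 425 left.
July 2013 has 31 days: 425 − 31 = 394 left.
August 2013 has 31 days: 394 − 31 = 363 left.
September 2013 has 30 days: 363 − 30 = 333 left.
October 2013 has 31 days: 333 − 31 = 302 left.
November 2013 has 30 days: 302 − 30 = 272 left.
December 2013 has 31 days: 272 − 31 = 241 left.
January 2014 has 31 days: 241 − 31 = 210 left.
February 2014 has 28 days (2014 is not a leap year): 210 − 28 = 182 left.
March 2014 has 31 days: 182 − 31 = 151 left.
April 2014 has 30 days: 151 − 30 = 121 left.
May 2014 has 31 days: 121 − 31 = 90 left.
June 2014 has 30 days: 90 − 30 = 60 left.
July 2014 has 31 days: 60 − 31 = 29 left.
29 days into August 2014 → August 29, 2014.
Counting back 430 days from August 29, 2014:
Going back 29 days from August 29, 2014 reaches the end of the previous month; 430 − 29 = 401 left.
July 2014 has 31 days: 401 − 31 = 370 left.
June 2014 has 30 days: 370 − 30 = 340 left.
May 2014 has 31 days: 340 − 31 = 309 left.
April 2014 has 30 days: 309 − 30 = 279 left.
March 2014 has 31 days: 279 − 31 = 248 left.
February 2014 has 28 days (2014 is not a leap year): 248 − 28 = 220 left.
January 2014 has 31 days: 220 − 31 = 189 left.
December 2013 has 31 days: 189 − 31 = 158 left.
November 2013 has 30 days: 158 − 30 = 128 left.
October 2013 has 31 days: 128 − 31 = 97 left.
September 2013 has 30 days: 97 − 30 = 67 left.
August 2013 has 31 days: 67 − 31 = 36 left.
July 2013 has 31 days: 36 − 31 = 5 left.
June 2013 has 30 days; 30 − 5 = 25 → June 25, 2013.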